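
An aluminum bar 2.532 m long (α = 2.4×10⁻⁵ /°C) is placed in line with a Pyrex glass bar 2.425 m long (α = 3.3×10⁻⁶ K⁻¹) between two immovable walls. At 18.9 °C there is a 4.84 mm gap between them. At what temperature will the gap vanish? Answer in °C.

T = 89.3 °C

Gap closes when ΔL₁ + ΔL₂ = 4.84 mm = 4.84×10⁻³ m
(α₁L₁ + α₂L₂)ΔT = g
α₁L₁ + α₂L₂ = 2.4×10⁻⁵×2.532 + 3.3×10⁻⁶×2.425 = 6.87705×10⁻⁵ m/K
ΔT = 4.84×10⁻³ / 6.87705×10⁻⁵ = 70.379 K
T = 18.9 + 70.379 = 89.279 °C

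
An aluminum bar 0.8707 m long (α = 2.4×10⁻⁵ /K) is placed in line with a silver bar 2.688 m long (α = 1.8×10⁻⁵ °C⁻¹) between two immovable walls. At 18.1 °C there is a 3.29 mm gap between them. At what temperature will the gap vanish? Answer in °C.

α₁L₁ = 2.08968×10⁻⁵ m/K, α₂L₂ = 4.8384×10⁻⁵ m/K → total 6.92808×10⁻⁵ m/K
ΔT = g/(α₁L₁+α₂L₂) = 3.29×10⁻³ / 6.92808×10⁻⁵ = 47.488 K
T = 18.1 + 47.488 = 65.588 °C

T = 65.6 °C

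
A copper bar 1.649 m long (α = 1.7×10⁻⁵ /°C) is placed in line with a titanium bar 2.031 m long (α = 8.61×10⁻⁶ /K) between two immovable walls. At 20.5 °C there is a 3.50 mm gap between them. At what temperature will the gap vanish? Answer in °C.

α₁L₁ = 2.8033×10⁻⁵ m/K, α₂L₂ = 1.748691×10⁻⁵ m/K → total 4.551991×10⁻⁵ m/K
ΔT = g/(α₁L₁+α₂L₂) = 3.50×10⁻³ / 4.551991×10⁻⁵ = 76.889 K
T = 20.5 + 76.889 = 97.389 °C

T = 97.4 °C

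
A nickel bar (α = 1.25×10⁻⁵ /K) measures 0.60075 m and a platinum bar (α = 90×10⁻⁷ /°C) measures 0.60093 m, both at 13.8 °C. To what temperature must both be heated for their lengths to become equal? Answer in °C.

Equal length when α₁L₁ΔT − α₂L₂ΔT = L₂ − L₁ = 1.80×10⁻⁴ m
α₁L₁ = 7.509375×10⁻⁶, α₂L₂ = 5.40837×10⁻⁶ → Δ(αL) = 2.101005×10⁻⁶ m/K
ΔT = 1.80×10⁻⁴ / 2.101005×10⁻⁶ = 85.6733 K, so T = 13.8 + 85.6733 = 99.4733 °C

T = 99.47 °C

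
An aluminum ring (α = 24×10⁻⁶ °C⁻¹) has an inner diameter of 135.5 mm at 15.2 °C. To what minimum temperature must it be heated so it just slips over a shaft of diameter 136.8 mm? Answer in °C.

Required Δd = 136.8 − 135.5 = 1.3 mm
Δd = αd₀ΔT ⇒ ΔT = Δd/(αd₀) = 1.3 / (24×10⁻⁶ × 135.5) = 399.75 K
T_min = 15.2 + 399.75 = 414.95 °C

T = 415 °C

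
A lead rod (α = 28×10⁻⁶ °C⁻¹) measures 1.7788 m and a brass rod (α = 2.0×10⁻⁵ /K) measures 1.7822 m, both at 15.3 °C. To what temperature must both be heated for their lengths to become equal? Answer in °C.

Equal length when α₁L₁ΔT − α₂L₂ΔT = L₂ − L₁ = 3.40×10⁻³ m
α₁L₁ = 4.98064×10⁻⁵, α₂L₂ = 3.5644×10⁻⁵ → Δ(αL) = 1.41624×10⁻⁵ m/K
ΔT = 3.40×10⁻³ / 1.41624×10⁻⁵ = 240.072 K, so T = 15.3 + 240.072 = 255.372 °C

T = 255.4 °C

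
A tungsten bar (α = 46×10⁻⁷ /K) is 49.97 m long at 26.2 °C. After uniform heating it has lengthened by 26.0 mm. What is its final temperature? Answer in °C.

T = 139 °C

ΔL = αL₀ΔT ⇒ ΔT = ΔL / (αL₀)
ΔT = 26.0×10⁻³ m / (46×10⁻⁷ × 49.97 m) = 113.11 K
T = 26.2 + 113.11 = 139.31 °C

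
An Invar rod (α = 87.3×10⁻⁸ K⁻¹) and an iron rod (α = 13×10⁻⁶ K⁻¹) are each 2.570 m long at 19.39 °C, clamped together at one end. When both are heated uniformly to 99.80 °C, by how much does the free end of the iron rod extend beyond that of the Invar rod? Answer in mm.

ΔT = 80.41 K
Invar: ΔL = 87.3×10⁻⁸ × 2.570 m × 80.41 = 1.8041×10⁻⁴ m = 0.18041 mm
iron: ΔL = 13×10⁻⁶ × 2.570 m × 80.41 = 2.6865×10⁻³ m = 2.6865 mm
difference = 2.6865 − 0.18041 = 2.50609 mm

2.51 mm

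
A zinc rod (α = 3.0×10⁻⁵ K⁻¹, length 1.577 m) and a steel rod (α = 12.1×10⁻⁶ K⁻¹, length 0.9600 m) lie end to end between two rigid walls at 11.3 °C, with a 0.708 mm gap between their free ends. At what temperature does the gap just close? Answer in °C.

α₁L₁ = 4.731×10⁻⁵ m/K, α₂L₂ = 1.1616×10⁻⁵ m/K → total 5.8926×10⁻⁵ m/K
ΔT = g/(α₁L₁+α₂L₂) = 7.08×10⁻⁴ / 5.8926×10⁻⁵ = 12.015 K
T = 11.3 + 12.015 = 23.315 °C

T = 23.3 °C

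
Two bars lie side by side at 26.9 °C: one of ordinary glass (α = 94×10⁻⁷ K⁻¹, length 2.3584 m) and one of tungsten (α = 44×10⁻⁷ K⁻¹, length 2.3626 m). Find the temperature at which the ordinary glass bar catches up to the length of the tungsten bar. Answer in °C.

T = 383.6 °C

Equal length when α₁L₁ΔT − α₂L₂ΔT = L₂ − L₁ = 4.20×10⁻³ m
α₁L₁ = 2.216896×10⁻⁵, α₂L₂ = 1.039544×10⁻⁵ → Δ(αL) = 1.177352×10⁻⁵ m/K
ΔT = 4.20×10⁻³ / 1.177352×10⁻⁵ = 356.733 K, so T = 26.9 + 356.733 = 383.633 °C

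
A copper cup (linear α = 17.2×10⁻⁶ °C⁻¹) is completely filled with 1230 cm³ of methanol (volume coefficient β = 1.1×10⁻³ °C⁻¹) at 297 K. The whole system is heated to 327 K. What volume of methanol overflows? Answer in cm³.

38.7 cm³

The cup also expands: β_container ≈ 3α = 5.16×10⁻⁵ /K
Net overflow = V₀(β_liq − 3α_cont)ΔT
β − 3α = 1.10×10⁻³ − 5.16×10⁻⁵ = 1.0484×10⁻³ /K; ΔT = 30 K
ΔV = 1230 × 1.0484×10⁻³ × 30 = 38.7 cm³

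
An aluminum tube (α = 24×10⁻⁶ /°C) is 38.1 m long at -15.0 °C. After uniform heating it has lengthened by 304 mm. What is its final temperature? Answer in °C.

ΔL = αL₀ΔT ⇒ ΔT = ΔL / (αL₀)
ΔT = 304×10⁻³ m / (24×10⁻⁶ × 38.1 m) = 332.46 K
T = -15.0 + 332.46 = 317.46 °C

T = 317 °C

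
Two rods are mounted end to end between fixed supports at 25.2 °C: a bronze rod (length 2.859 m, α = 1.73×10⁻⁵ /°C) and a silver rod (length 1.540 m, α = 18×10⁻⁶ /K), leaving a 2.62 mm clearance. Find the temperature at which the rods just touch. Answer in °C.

α₁L₁ = 4.94607×10⁻⁵ m/K, α₂L₂ = 2.772×10⁻⁵ m/K → total 7.71807×10⁻⁵ m/K
ΔT = g/(α₁L₁+α₂L₂) = 2.62×10⁻³ / 7.71807×10⁻⁵ = 33.946 K
T = 25.2 + 33.946 = 59.146 °C

T = 59.1 °C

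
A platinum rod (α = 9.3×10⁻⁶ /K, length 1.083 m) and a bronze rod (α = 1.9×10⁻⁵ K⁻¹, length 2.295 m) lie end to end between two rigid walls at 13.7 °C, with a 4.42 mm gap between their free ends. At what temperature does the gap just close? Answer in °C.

Gap closes when ΔL₁ + ΔL₂ = 4.42 mm = 4.42×10⁻³ m
(α₁L₁ + α₂L₂)ΔT = g
α₁L₁ + α₂L₂ = 9.3×10⁻⁶×1.083 + 1.9×10⁻⁵×2.295 = 5.36769×10⁻⁵ m/K
ΔT = 4.42×10⁻³ / 5.36769×10⁻⁵ = 82.345 K
T = 13.7 + 82.345 = 96.045 °C

T = 96.0 °C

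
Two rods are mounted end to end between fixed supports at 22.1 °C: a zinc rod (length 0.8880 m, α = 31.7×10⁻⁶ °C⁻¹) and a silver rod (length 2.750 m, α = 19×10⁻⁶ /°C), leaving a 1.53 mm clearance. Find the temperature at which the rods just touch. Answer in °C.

Gap closes when ΔL₁ + ΔL₂ = 1.53 mm = 1.53×10⁻³ m
(α₁L₁ + α₂L₂)ΔT = g
α₁L₁ + α₂L₂ = 31.7×10⁻⁶×0.8880 + 19×10⁻⁶×2.750 = 8.03996×10⁻⁵ m/K
ΔT = 1.53×10⁻³ / 8.03996×10⁻⁵ = 19.030 K
T = 22.1 + 19.030 = 41.130 °C

T = 41.1 °C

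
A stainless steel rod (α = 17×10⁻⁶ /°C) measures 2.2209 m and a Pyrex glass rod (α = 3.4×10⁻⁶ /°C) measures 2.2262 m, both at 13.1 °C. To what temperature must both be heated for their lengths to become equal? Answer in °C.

T = 188.7 °C

Equal length when α₁L₁ΔT − α₂L₂ΔT = L₂ − L₁ = 5.30×10⁻³ m
α₁L₁ = 3.77553×10⁻⁵, α₂L₂ = 7.56908×10⁻⁶ → Δ(αL) = 3.018622×10⁻⁵ m/K
ΔT = 5.30×10⁻³ / 3.018622×10⁻⁵ = 175.577 K, so T = 13.1 + 175.577 = 188.677 °C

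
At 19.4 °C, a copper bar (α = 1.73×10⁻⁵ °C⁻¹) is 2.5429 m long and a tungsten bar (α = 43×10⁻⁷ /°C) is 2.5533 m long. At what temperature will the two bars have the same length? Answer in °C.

L₁(1 + α₁ΔT) = L₂(1 + α₂ΔT) ⇒ ΔT = (L₂ − L₁)/(α₁L₁ − α₂L₂)
L₂ − L₁ = 2.5533 − 2.5429 = 1.04×10⁻² m
α₁L₁ − α₂L₂ = 1.73×10⁻⁵×2.5429 − 43×10⁻⁷×2.5533 = 3.301298×10⁻⁵ m/K
ΔT = 1.04×10⁻² / 3.301298×10⁻⁵ = 315.028 K
T = 19.4 + 315.028 = 334.428 °C

T = 334.4 °C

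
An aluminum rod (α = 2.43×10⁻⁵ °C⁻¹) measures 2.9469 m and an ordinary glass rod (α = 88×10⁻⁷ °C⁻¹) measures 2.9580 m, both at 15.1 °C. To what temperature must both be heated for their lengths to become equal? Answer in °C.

T = 258.6 °C

L₁(1 + α₁ΔT) = L₂(1 + α₂ΔT) ⇒ ΔT = (L₂ − L₁)/(α₁L₁ − α₂L₂)
L₂ − L₁ = 2.9580 − 2.9469 = 1.11×10⁻² m
α₁L₁ − α₂L₂ = 2.43×10⁻⁵×2.9469 − 88×10⁻⁷×2.9580 = 4.557927×10⁻⁵ m/K
ΔT = 1.11×10⁻² / 4.557927×10⁻⁵ = 243.532 K
T = 15.1 + 243.532 = 258.632 °C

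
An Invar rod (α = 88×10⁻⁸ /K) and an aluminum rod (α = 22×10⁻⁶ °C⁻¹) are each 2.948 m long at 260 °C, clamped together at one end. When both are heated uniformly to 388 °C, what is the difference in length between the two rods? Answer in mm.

ΔT = 128 K
Invar: ΔL = 88×10⁻⁸ × 2.948 m × 128 = 3.3206×10⁻⁴ m = 0.33206 mm
aluminum: ΔL = 22×10⁻⁶ × 2.948 m × 128 = 8.3016×10⁻³ m = 8.3016 mm
difference = 8.3016 − 0.33206 = 7.96954 mm

7.97 mm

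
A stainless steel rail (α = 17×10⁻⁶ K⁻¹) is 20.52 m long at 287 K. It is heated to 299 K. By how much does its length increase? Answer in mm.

|ΔT| = |299 − 287| = 12 K
ΔL = αL₀ΔT = (17×10⁻⁶)(20.52)(12) = 4.19×10⁻³ m

ΔL = 4.19 mm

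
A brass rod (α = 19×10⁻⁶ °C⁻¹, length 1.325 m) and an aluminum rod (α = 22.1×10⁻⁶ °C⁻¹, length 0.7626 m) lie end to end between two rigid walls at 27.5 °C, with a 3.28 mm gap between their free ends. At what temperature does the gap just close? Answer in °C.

Gap closes when ΔL₁ + ΔL₂ = 3.28 mm = 3.28×10⁻³ m
(α₁L₁ + α₂L₂)ΔT = g
α₁L₁ + α₂L₂ = 19×10⁻⁶×1.325 + 22.1×10⁻⁶×0.7626 = 4.202846×10⁻⁵ m/K
ΔT = 3.28×10⁻³ / 4.202846×10⁻⁵ = 78.04 K
T = 27.5 + 78.04 = 105.54 °C

T = 106 °C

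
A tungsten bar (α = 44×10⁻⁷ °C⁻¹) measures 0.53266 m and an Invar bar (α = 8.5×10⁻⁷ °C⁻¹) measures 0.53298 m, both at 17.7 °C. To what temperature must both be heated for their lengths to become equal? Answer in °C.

T = 187.0 °C

L₁(1 + α₁ΔT) = L₂(1 + α₂ΔT) ⇒ ΔT = (L₂ − L₁)/(α₁L₁ − α₂L₂)
L₂ − L₁ = 0.53298 − 0.53266 = 3.20×10⁻⁴ m
α₁L₁ − α₂L₂ = 44×10⁻⁷×0.53266 − 8.5×10⁻⁷×0.53298 = 1.890671×10⁻⁶ m/K
ΔT = 3.20×10⁻⁴ / 1.890671×10⁻⁶ = 169.252 K
T = 17.7 + 169.252 = 186.952 °C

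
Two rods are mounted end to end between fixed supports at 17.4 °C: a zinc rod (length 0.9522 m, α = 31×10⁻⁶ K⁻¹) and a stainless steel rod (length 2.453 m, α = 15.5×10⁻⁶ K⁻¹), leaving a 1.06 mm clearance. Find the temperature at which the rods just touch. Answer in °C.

α₁L₁ = 2.95182×10⁻⁵ m/K, α₂L₂ = 3.80215×10⁻⁵ m/K → total 6.75397×10⁻⁵ m/K
ΔT = g/(α₁L₁+α₂L₂) = 1.06×10⁻³ / 6.75397×10⁻⁵ = 15.694 K
T = 17.4 + 15.694 = 33.094 °C

T = 33.1 °C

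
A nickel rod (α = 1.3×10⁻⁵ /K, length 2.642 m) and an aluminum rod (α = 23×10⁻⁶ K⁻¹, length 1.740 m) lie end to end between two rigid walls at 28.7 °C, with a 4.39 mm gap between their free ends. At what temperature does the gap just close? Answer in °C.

Gap closes when ΔL₁ + ΔL₂ = 4.39 mm = 4.39×10⁻³ m
(α₁L₁ + α₂L₂)ΔT = g
α₁L₁ + α₂L₂ = 1.3×10⁻⁵×2.642 + 23×10⁻⁶×1.740 = 7.4366×10⁻⁵ m/K
ΔT = 4.39×10⁻³ / 7.4366×10⁻⁵ = 59.032 K
T = 28.7 + 59.032 = 87.732 °C

T = 87.7 °C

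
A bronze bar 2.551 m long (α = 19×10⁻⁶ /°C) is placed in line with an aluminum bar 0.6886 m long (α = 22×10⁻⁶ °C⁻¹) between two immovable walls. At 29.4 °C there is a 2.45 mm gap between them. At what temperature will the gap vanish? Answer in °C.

α₁L₁ = 4.8469×10⁻⁵ m/K, α₂L₂ = 1.51492×10⁻⁵ m/K → total 6.36182×10⁻⁵ m/K
ΔT = g/(α₁L₁+α₂L₂) = 2.45×10⁻³ / 6.36182×10⁻⁵ = 38.511 K
T = 29.4 + 38.511 = 67.911 °C

T = 67.9 °C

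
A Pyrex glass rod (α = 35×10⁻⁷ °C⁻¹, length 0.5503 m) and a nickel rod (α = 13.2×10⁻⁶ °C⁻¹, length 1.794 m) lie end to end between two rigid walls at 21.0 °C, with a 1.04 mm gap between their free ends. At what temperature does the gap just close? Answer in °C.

T = 61.6 °C

α₁L₁ = 1.92605×10⁻⁶ m/K, α₂L₂ = 2.36808×10⁻⁵ m/K → total 2.560685×10⁻⁵ m/K
ΔT = g/(α₁L₁+α₂L₂) = 1.04×10⁻³ / 2.560685×10⁻⁵ = 40.614 K
T = 21.0 + 40.614 = 61.614 °C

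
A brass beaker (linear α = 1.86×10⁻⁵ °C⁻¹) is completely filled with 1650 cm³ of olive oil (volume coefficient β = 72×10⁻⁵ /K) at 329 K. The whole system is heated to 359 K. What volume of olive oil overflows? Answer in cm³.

The beaker also expands: β_container ≈ 3α = 5.58×10⁻⁵ /K
Net overflow = V₀(β_liq − 3α_cont)ΔT
β − 3α = 7.20×10⁻⁴ − 5.58×10⁻⁵ = 6.642×10⁻⁴ /K; ΔT = 30 K
ΔV = 1650 × 6.642×10⁻⁴ × 30 = 32.9 cm³

32.9 cm³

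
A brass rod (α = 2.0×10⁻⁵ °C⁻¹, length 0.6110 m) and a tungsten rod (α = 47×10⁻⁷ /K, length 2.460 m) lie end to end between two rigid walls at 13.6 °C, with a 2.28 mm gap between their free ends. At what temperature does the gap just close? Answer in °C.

T = 109 °C

α₁L₁ = 1.222×10⁻⁵ m/K, α₂L₂ = 1.1562×10⁻⁵ m/K → total 2.3782×10⁻⁵ m/K
ΔT = g/(α₁L₁+α₂L₂) = 2.28×10⁻³ / 2.3782×10⁻⁵ = 95.87 K
T = 13.6 + 95.87 = 109.47 °C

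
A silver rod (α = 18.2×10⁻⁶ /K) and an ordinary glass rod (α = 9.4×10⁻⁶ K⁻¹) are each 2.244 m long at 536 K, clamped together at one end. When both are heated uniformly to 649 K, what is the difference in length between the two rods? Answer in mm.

2.23 mm

ΔT = 113 K
silver: ΔL = 18.2×10⁻⁶ × 2.244 m × 113 = 4.6150×10⁻³ m = 4.6150 mm
ordinary glass: ΔL = 9.4×10⁻⁶ × 2.244 m × 113 = 2.3836×10⁻³ m = 2.3836 mm
difference = 4.6150 − 2.3836 = 2.2314 mm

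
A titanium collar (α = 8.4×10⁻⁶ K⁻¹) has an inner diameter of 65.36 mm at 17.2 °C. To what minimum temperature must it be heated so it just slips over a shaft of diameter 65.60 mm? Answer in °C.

Required Δd = 65.60 − 65.36 = 0.24 mm
Δd = αd₀ΔT ⇒ ΔT = Δd/(αd₀) = 0.24 / (8.4×10⁻⁶ × 65.36) = 437.14 K
T_min = 17.2 + 437.14 = 454.34 °C

T = 454 °C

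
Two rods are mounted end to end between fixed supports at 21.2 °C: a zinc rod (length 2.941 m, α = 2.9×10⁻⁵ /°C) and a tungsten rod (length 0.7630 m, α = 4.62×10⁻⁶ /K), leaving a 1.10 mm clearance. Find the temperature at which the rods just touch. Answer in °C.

T = 33.6 °C

Gap closes when ΔL₁ + ΔL₂ = 1.10 mm = 1.10×10⁻³ m
(α₁L₁ + α₂L₂)ΔT = g
α₁L₁ + α₂L₂ = 2.9×10⁻⁵×2.941 + 4.62×10⁻⁶×0.7630 = 8.881406×10⁻⁵ m/K
ΔT = 1.10×10⁻³ / 8.881406×10⁻⁵ = 12.385 K
T = 21.2 + 12.385 = 33.585 °C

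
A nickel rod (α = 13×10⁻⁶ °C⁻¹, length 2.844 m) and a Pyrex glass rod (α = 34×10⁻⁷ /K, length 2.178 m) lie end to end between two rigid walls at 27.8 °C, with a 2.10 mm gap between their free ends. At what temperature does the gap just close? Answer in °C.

T = 75.1 °C

α₁L₁ = 3.6972×10⁻⁵ m/K, α₂L₂ = 7.4052×10⁻⁶ m/K → total 4.43772×10⁻⁵ m/K
ΔT = g/(α₁L₁+α₂L₂) = 2.10×10⁻³ / 4.43772×10⁻⁵ = 47.322 K
T = 27.8 + 47.322 = 75.122 °C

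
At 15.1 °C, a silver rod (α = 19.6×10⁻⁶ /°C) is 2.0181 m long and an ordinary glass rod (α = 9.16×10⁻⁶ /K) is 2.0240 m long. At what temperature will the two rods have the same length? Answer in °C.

T = 295.9 °C

L₁(1 + α₁ΔT) = L₂(1 + α₂ΔT) ⇒ ΔT = (L₂ − L₁)/(α₁L₁ − α₂L₂)
L₂ − L₁ = 2.0240 − 2.0181 = 5.90×10⁻³ m
α₁L₁ − α₂L₂ = 19.6×10⁻⁶×2.0181 − 9.16×10⁻⁶×2.0240 = 2.101492×10⁻⁵ m/K
ΔT = 5.90×10⁻³ / 2.101492×10⁻⁵ = 280.753 K
T = 15.1 + 280.753 = 295.853 °C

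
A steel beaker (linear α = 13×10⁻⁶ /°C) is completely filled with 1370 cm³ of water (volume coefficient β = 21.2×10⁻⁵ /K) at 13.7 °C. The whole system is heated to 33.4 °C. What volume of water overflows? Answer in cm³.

The beaker also expands: β_container ≈ 3α = 3.9×10⁻⁵ /K
Net overflow = V₀(β_liq − 3α_cont)ΔT
β − 3α = 2.12×10⁻⁴ − 3.9×10⁻⁵ = 1.73×10⁻⁴ /K; ΔT = 19.7 K
ΔV = 1370 × 1.73×10⁻⁴ × 19.7 = 4.67 cm³

4.67 cm³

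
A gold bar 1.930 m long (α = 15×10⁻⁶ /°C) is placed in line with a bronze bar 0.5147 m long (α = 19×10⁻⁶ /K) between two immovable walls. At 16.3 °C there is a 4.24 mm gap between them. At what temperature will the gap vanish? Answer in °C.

T = 126 °C

Gap closes when ΔL₁ + ΔL₂ = 4.24 mm = 4.24×10⁻³ m
(α₁L₁ + α₂L₂)ΔT = g
α₁L₁ + α₂L₂ = 15×10⁻⁶×1.930 + 19×10⁻⁶×0.5147 = 3.87293×10⁻⁵ m/K
ΔT = 4.24×10⁻³ / 3.87293×10⁻⁵ = 109.48 K
T = 16.3 + 109.48 = 125.78 °C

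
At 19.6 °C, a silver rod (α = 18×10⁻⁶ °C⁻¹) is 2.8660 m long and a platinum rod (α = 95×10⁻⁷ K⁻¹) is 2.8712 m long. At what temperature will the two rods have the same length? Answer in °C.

Equal length when α₁L₁ΔT − α₂L₂ΔT = L₂ − L₁ = 5.20×10⁻³ m
α₁L₁ = 5.1588×10⁻⁵, α₂L₂ = 2.72764×10⁻⁵ → Δ(αL) = 2.43116×10⁻⁵ m/K
ΔT = 5.20×10⁻³ / 2.43116×10⁻⁵ = 213.890 K, so T = 19.6 + 213.890 = 233.490 °C

T = 233.5 °C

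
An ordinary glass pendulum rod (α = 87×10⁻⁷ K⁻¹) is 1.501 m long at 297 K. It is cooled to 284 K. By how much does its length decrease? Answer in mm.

|ΔT| = |284 − 297| = 13 K
ΔL = αL₀ΔT = (87×10⁻⁷)(1.501)(13) = 1.70×10⁻⁴ m

ΔL = 0.170 mm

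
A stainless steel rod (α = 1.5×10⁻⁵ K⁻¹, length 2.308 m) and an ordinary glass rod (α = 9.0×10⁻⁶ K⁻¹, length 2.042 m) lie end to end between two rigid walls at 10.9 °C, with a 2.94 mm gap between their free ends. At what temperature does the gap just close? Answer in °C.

T = 66.4 °C

α₁L₁ = 3.462×10⁻⁵ m/K, α₂L₂ = 1.8378×10⁻⁵ m/K → total 5.2998×10⁻⁵ m/K
ΔT = g/(α₁L₁+α₂L₂) = 2.94×10⁻³ / 5.2998×10⁻⁵ = 55.474 K
T = 10.9 + 55.474 = 66.374 °C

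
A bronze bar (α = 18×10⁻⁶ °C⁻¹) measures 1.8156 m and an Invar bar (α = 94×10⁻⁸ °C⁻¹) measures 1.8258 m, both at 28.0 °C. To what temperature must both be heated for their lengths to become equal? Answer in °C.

T = 357.4 °C

Equal length when α₁L₁ΔT − α₂L₂ΔT = L₂ − L₁ = 1.02×10⁻² m
α₁L₁ = 3.26808×10⁻⁵, α₂L₂ = 1.716252×10⁻⁶ → Δ(αL) = 3.0964548×10⁻⁵ m/K
ΔT = 1.02×10⁻² / 3.0964548×10⁻⁵ = 329.409 K, so T = 28.0 + 329.409 = 357.409 °C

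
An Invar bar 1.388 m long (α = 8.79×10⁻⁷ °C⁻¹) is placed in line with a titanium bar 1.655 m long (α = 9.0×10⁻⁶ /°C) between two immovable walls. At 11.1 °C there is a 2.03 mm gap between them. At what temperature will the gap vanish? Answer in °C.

T = 137 °C

Gap closes when ΔL₁ + ΔL₂ = 2.03 mm = 2.03×10⁻³ m
(α₁L₁ + α₂L₂)ΔT = g
α₁L₁ + α₂L₂ = 8.79×10⁻⁷×1.388 + 9.0×10⁻⁶×1.655 = 1.6115052×10⁻⁵ m/K
ΔT = 2.03×10⁻³ / 1.6115052×10⁻⁵ = 125.97 K
T = 11.1 + 125.97 = 137.07 °C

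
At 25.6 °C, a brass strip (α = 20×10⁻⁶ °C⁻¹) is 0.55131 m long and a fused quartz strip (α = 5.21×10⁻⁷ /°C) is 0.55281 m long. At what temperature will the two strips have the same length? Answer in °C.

T = 165.3 °C

L₁(1 + α₁ΔT) = L₂(1 + α₂ΔT) ⇒ ΔT = (L₂ − L₁)/(α₁L₁ − α₂L₂)
L₂ − L₁ = 0.55281 − 0.55131 = 1.50×10⁻³ m
α₁L₁ − α₂L₂ = 20×10⁻⁶×0.55131 − 5.21×10⁻⁷×0.55281 = 1.073818599×10⁻⁵ m/K
ΔT = 1.50×10⁻³ / 1.073818599×10⁻⁵ = 139.688 K
T = 25.6 + 139.688 = 165.288 °C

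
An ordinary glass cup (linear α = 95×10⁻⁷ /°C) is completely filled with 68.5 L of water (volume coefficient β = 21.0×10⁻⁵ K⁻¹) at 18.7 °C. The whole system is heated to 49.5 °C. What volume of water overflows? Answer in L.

0.383 L

The cup also expands: β_container ≈ 3α = 2.85×10⁻⁵ /K
Net overflow = V₀(β_liq − 3α_cont)ΔT
β − 3α = 2.10×10⁻⁴ − 2.85×10⁻⁵ = 1.815×10⁻⁴ /K; ΔT = 30.8 K
ΔV = 68.5 × 1.815×10⁻⁴ × 30.8 = 0.383 L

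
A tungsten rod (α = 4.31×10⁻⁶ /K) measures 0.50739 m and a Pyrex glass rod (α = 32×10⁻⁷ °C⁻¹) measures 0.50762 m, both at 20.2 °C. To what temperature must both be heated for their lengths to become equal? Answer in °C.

Equal length when α₁L₁ΔT − α₂L₂ΔT = L₂ − L₁ = 2.30×10⁻⁴ m
α₁L₁ = 2.1868509×10⁻⁶, α₂L₂ = 1.624384×10⁻⁶ → Δ(αL) = 5.624669×10⁻⁷ m/K
ΔT = 2.30×10⁻⁴ / 5.624669×10⁻⁷ = 408.913 K, so T = 20.2 + 408.913 = 429.113 °C

T = 429.1 °C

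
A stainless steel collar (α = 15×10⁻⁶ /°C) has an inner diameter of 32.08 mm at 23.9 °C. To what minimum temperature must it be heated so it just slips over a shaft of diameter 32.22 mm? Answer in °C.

T = 315 °C

Required Δd = 32.22 − 32.08 = 0.14 mm
Δd = αd₀ΔT ⇒ ΔT = Δd/(αd₀) = 0.14 / (15×10⁻⁶ × 32.08) = 290.94 K
T_min = 23.9 + 290.94 = 314.84 °C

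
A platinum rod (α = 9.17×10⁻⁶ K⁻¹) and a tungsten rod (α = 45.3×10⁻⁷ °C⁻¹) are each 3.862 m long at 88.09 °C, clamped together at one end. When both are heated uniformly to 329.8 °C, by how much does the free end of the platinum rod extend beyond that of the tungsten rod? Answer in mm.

4.33 mm

ΔT = 241.71 K
platinum: ΔL = 9.17×10⁻⁶ × 3.862 m × 241.71 = 8.5600×10⁻³ m = 8.5600 mm
tungsten: ΔL = 45.3×10⁻⁷ × 3.862 m × 241.71 = 4.2287×10⁻³ m = 4.2287 mm
difference = 8.5600 − 4.2287 = 4.3313 mm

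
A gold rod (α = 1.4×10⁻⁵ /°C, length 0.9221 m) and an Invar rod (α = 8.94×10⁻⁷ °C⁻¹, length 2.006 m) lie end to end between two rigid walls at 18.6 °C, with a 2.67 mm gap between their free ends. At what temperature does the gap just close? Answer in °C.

T = 200 °C

Gap closes when ΔL₁ + ΔL₂ = 2.67 mm = 2.67×10⁻³ m
(α₁L₁ + α₂L₂)ΔT = g
α₁L₁ + α₂L₂ = 1.4×10⁻⁵×0.9221 + 8.94×10⁻⁷×2.006 = 1.4702764×10⁻⁵ m/K
ΔT = 2.67×10⁻³ / 1.4702764×10⁻⁵ = 181.60 K
T = 18.6 + 181.60 = 200.20 °C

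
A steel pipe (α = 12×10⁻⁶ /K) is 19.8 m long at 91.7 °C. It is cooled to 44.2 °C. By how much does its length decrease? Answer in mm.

ΔL = 11.3 mm

|ΔT| = |44.2 − 91.7| = 47.5 K
ΔL = αL₀ΔT = (12×10⁻⁶)(19.8)(47.5) = 1.13×10⁻² m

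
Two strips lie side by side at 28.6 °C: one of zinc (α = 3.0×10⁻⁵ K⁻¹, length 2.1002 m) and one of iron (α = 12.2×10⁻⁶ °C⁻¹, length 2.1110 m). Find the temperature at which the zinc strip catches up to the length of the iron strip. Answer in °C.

T = 318.5 °C

L₁(1 + α₁ΔT) = L₂(1 + α₂ΔT) ⇒ ΔT = (L₂ − L₁)/(α₁L₁ − α₂L₂)
L₂ − L₁ = 2.1110 − 2.1002 = 1.08×10⁻² m
α₁L₁ − α₂L₂ = 3.0×10⁻⁵×2.1002 − 12.2×10⁻⁶×2.1110 = 3.72518×10⁻⁵ m/K
ΔT = 1.08×10⁻² / 3.72518×10⁻⁵ = 289.919 K
T = 28.6 + 289.919 = 318.519 °C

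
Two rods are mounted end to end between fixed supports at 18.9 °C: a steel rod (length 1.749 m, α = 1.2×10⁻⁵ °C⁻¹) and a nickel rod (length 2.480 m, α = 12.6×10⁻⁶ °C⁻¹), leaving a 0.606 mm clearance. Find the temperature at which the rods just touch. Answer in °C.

T = 30.5 °C

Gap closes when ΔL₁ + ΔL₂ = 0.606 mm = 6.06×10⁻⁴ m
(α₁L₁ + α₂L₂)ΔT = g
α₁L₁ + α₂L₂ = 1.2×10⁻⁵×1.749 + 12.6×10⁻⁶×2.480 = 5.2236×10⁻⁵ m/K
ΔT = 6.06×10⁻⁴ / 5.2236×10⁻⁵ = 11.601 K
T = 18.9 + 11.601 = 30.501 °C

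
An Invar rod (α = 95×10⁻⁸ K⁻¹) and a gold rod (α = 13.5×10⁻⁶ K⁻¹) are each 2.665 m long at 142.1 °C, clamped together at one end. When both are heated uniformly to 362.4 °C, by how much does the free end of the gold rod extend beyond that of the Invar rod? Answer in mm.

7.37 mm

ΔT = 220.3 K
Invar: ΔL = 95×10⁻⁸ × 2.665 m × 220.3 = 5.5774×10⁻⁴ m = 0.55774 mm
gold: ΔL = 13.5×10⁻⁶ × 2.665 m × 220.3 = 7.9258×10⁻³ m = 7.9258 mm
difference = 7.9258 − 0.55774 = 7.36806 mm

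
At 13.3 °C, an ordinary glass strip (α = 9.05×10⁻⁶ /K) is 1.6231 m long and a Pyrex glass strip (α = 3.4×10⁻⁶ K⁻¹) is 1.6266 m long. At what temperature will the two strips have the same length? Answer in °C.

L₁(1 + α₁ΔT) = L₂(1 + α₂ΔT) ⇒ ΔT = (L₂ − L₁)/(α₁L₁ − α₂L₂)
L₂ − L₁ = 1.6266 − 1.6231 = 3.50×10⁻³ m
α₁L₁ − α₂L₂ = 9.05×10⁻⁶×1.6231 − 3.4×10⁻⁶×1.6266 = 9.158615×10⁻⁶ m/K
ΔT = 3.50×10⁻³ / 9.158615×10⁻⁶ = 382.154 K
T = 13.3 + 382.154 = 395.454 °C

T = 395.5 °C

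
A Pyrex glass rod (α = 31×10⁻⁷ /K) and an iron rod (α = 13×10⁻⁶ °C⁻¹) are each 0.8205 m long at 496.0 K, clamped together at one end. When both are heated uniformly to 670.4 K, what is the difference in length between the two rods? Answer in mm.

1.42 mm

ΔT = 174.4 K
Pyrex glass: ΔL = 31×10⁻⁷ × 0.8205 m × 174.4 = 4.4360×10⁻⁴ m = 0.44360 mm
iron: ΔL = 13×10⁻⁶ × 0.8205 m × 174.4 = 1.8602×10⁻³ m = 1.8602 mm
difference = 1.8602 − 0.44360 = 1.4166 mm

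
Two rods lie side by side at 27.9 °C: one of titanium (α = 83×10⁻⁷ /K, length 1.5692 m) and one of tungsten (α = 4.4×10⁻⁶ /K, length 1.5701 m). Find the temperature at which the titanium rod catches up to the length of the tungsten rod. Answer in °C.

T = 175.1 °C

Equal length when α₁L₁ΔT − α₂L₂ΔT = L₂ − L₁ = 9.00×10⁻⁴ m
α₁L₁ = 1.302436×10⁻⁵, α₂L₂ = 6.90844×10⁻⁶ → Δ(αL) = 6.11592×10⁻⁶ m/K
ΔT = 9.00×10⁻⁴ / 6.11592×10⁻⁶ = 147.157 K, so T = 27.9 + 147.157 = 175.057 °C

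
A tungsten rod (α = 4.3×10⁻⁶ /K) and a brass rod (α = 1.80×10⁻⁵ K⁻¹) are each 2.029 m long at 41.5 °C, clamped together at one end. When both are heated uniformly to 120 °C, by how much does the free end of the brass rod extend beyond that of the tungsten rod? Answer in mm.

ΔT = 78.5 K
tungsten: ΔL = 4.3×10⁻⁶ × 2.029 m × 78.5 = 6.8489×10⁻⁴ m = 0.68489 mm
brass: ΔL = 1.80×10⁻⁵ × 2.029 m × 78.5 = 2.8670×10⁻³ m = 2.8670 mm
difference = 2.8670 − 0.68489 = 2.18211 mm

2.18 mm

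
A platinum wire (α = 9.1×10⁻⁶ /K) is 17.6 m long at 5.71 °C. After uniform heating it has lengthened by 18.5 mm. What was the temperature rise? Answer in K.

ΔT = 116 K

ΔL = αL₀ΔT ⇒ ΔT = ΔL / (αL₀)
ΔT = 18.5×10⁻³ m / (9.1×10⁻⁶ × 17.6 m) = 115.51 K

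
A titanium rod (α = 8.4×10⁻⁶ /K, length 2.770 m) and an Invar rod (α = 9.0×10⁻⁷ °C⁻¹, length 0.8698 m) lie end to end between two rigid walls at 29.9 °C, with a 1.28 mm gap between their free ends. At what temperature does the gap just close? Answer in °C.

T = 83.1 °C

Gap closes when ΔL₁ + ΔL₂ = 1.28 mm = 1.28×10⁻³ m
(α₁L₁ + α₂L₂)ΔT = g
α₁L₁ + α₂L₂ = 8.4×10⁻⁶×2.770 + 9.0×10⁻⁷×0.8698 = 2.405082×10⁻⁵ m/K
ΔT = 1.28×10⁻³ / 2.405082×10⁻⁵ = 53.221 K
T = 29.9 + 53.221 = 83.121 °C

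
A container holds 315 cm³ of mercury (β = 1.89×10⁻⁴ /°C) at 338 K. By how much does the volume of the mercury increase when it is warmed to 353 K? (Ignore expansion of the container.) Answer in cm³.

|ΔT| = |353 − 338| = 15 K
ΔV = βV₀ΔT = (1.89×10⁻⁴)(315)(15) = 0.893 cm³

ΔV = 0.893 cm³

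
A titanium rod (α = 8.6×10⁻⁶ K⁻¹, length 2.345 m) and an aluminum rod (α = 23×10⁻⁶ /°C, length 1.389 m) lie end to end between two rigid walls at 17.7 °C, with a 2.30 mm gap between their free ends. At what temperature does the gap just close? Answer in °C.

T = 61.8 °C

α₁L₁ = 2.0167×10⁻⁵ m/K, α₂L₂ = 3.1947×10⁻⁵ m/K → total 5.2114×10⁻⁵ m/K
ΔT = g/(α₁L₁+α₂L₂) = 2.30×10⁻³ / 5.2114×10⁻⁵ = 44.134 K
T = 17.7 + 44.134 = 61.834 °C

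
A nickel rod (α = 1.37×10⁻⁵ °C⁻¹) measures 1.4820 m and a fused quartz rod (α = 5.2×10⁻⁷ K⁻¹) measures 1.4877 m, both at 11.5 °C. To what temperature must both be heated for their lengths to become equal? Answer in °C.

L₁(1 + α₁ΔT) = L₂(1 + α₂ΔT) ⇒ ΔT = (L₂ − L₁)/(α₁L₁ − α₂L₂)
L₂ − L₁ = 1.4877 − 1.4820 = 5.70×10⁻³ m
α₁L₁ − α₂L₂ = 1.37×10⁻⁵×1.4820 − 5.2×10⁻⁷×1.4877 = 1.9529796×10⁻⁵ m/K
ΔT = 5.70×10⁻³ / 1.9529796×10⁻⁵ = 291.862 K
T = 11.5 + 291.862 = 303.362 °C

T = 303.4 °C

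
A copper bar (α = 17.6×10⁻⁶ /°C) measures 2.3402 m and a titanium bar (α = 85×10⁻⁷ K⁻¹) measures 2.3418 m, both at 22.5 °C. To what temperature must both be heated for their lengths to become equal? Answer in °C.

L₁(1 + α₁ΔT) = L₂(1 + α₂ΔT) ⇒ ΔT = (L₂ − L₁)/(α₁L₁ − α₂L₂)
L₂ − L₁ = 2.3418 − 2.3402 = 1.60×10⁻³ m
α₁L₁ − α₂L₂ = 17.6×10⁻⁶×2.3402 − 85×10⁻⁷×2.3418 = 2.128222×10⁻⁵ m/K
ΔT = 1.60×10⁻³ / 2.128222×10⁻⁵ = 75.1801 K
T = 22.5 + 75.1801 = 97.6801 °C

T = 97.68 °C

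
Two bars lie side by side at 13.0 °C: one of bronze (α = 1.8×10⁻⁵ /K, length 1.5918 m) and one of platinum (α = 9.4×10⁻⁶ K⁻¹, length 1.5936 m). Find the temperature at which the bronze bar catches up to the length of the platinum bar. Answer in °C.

Equal length when α₁L₁ΔT − α₂L₂ΔT = L₂ − L₁ = 1.80×10⁻³ m
α₁L₁ = 2.86524×10⁻⁵, α₂L₂ = 1.497984×10⁻⁵ → Δ(αL) = 1.367256×10⁻⁵ m/K
ΔT = 1.80×10⁻³ / 1.367256×10⁻⁵ = 131.651 K, so T = 13.0 + 131.651 = 144.651 °C

T = 144.7 °C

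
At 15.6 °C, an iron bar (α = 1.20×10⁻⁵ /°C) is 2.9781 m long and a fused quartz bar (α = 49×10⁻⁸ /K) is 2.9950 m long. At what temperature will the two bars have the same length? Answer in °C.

L₁(1 + α₁ΔT) = L₂(1 + α₂ΔT) ⇒ ΔT = (L₂ − L₁)/(α₁L₁ − α₂L₂)
L₂ − L₁ = 2.9950 − 2.9781 = 1.69×10⁻² m
α₁L₁ − α₂L₂ = 1.20×10⁻⁵×2.9781 − 49×10⁻⁸×2.9950 = 3.426965×10⁻⁵ m/K
ΔT = 1.69×10⁻² / 3.426965×10⁻⁵ = 493.148 K
T = 15.6 + 493.148 = 508.748 °C

T = 508.7 °C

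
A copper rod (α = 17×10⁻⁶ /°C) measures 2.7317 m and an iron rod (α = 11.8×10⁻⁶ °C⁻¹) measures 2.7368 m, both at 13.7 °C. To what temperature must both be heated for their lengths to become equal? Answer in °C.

T = 374.3 °C

Equal length when α₁L₁ΔT − α₂L₂ΔT = L₂ − L₁ = 5.10×10⁻³ m
α₁L₁ = 4.64389×10⁻⁵, α₂L₂ = 3.229424×10⁻⁵ → Δ(αL) = 1.414466×10⁻⁵ m/K
ΔT = 5.10×10⁻³ / 1.414466×10⁻⁵ = 360.560 K, so T = 13.7 + 360.560 = 374.260 °C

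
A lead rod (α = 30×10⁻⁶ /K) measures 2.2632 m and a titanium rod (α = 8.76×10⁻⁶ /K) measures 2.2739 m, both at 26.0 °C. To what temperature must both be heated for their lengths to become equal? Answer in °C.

L₁(1 + α₁ΔT) = L₂(1 + α₂ΔT) ⇒ ΔT = (L₂ − L₁)/(α₁L₁ − α₂L₂)
L₂ − L₁ = 2.2739 − 2.2632 = 1.07×10⁻² m
α₁L₁ − α₂L₂ = 30×10⁻⁶×2.2632 − 8.76×10⁻⁶×2.2739 = 4.7976636×10⁻⁵ m/K
ΔT = 1.07×10⁻² / 4.7976636×10⁻⁵ = 223.025 K
T = 26.0 + 223.025 = 249.025 °C

T = 249.0 °C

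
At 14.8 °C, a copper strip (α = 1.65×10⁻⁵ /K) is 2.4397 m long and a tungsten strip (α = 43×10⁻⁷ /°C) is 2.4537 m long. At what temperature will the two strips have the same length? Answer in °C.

L₁(1 + α₁ΔT) = L₂(1 + α₂ΔT) ⇒ ΔT = (L₂ − L₁)/(α₁L₁ − α₂L₂)
L₂ − L₁ = 2.4537 − 2.4397 = 1.40×10⁻² m
α₁L₁ − α₂L₂ = 1.65×10⁻⁵×2.4397 − 43×10⁻⁷×2.4537 = 2.970414×10⁻⁵ m/K
ΔT = 1.40×10⁻² / 2.970414×10⁻⁵ = 471.315 K
T = 14.8 + 471.315 = 486.115 °C

T = 486.1 °C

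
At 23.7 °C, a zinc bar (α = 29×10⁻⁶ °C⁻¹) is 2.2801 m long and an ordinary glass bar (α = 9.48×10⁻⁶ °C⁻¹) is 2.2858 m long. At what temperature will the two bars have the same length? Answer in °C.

L₁(1 + α₁ΔT) = L₂(1 + α₂ΔT) ⇒ ΔT = (L₂ − L₁)/(α₁L₁ − α₂L₂)
L₂ − L₁ = 2.2858 − 2.2801 = 5.70×10⁻³ m
α₁L₁ − α₂L₂ = 29×10⁻⁶×2.2801 − 9.48×10⁻⁶×2.2858 = 4.4453516×10⁻⁵ m/K
ΔT = 5.70×10⁻³ / 4.4453516×10⁻⁵ = 128.224 K
T = 23.7 + 128.224 = 151.924 °C

T = 151.9 °C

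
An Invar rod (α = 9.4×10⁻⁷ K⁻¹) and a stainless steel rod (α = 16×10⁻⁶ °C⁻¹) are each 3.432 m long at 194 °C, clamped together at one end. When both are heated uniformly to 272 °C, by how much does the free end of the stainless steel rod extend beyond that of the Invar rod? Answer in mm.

4.03 mm

ΔT = 78 K
Invar: ΔL = 9.4×10⁻⁷ × 3.432 m × 78 = 2.5163×10⁻⁴ m = 0.25163 mm
stainless steel: ΔL = 16×10⁻⁶ × 3.432 m × 78 = 4.2831×10⁻³ m = 4.2831 mm
difference = 4.2831 − 0.25163 = 4.03147 mm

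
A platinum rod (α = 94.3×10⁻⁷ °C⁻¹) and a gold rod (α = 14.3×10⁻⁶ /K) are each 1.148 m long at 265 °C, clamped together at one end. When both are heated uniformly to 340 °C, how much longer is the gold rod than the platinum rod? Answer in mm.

ΔT = 75 K
platinum: ΔL = 94.3×10⁻⁷ × 1.148 m × 75 = 8.1192×10⁻⁴ m = 0.81192 mm
gold: ΔL = 14.3×10⁻⁶ × 1.148 m × 75 = 1.2312×10⁻³ m = 1.2312 mm
difference = 1.2312 − 0.81192 = 0.41928 mm

0.419 mm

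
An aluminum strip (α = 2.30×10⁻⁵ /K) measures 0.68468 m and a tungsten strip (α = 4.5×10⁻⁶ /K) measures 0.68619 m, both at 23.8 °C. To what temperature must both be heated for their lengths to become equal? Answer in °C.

L₁(1 + α₁ΔT) = L₂(1 + α₂ΔT) ⇒ ΔT = (L₂ − L₁)/(α₁L₁ − α₂L₂)
L₂ − L₁ = 0.68619 − 0.68468 = 1.51×10⁻³ m
α₁L₁ − α₂L₂ = 2.30×10⁻⁵×0.68468 − 4.5×10⁻⁶×0.68619 = 1.2659785×10⁻⁵ m/K
ΔT = 1.51×10⁻³ / 1.2659785×10⁻⁵ = 119.275 K
T = 23.8 + 119.275 = 143.075 °C

T = 143.1 °C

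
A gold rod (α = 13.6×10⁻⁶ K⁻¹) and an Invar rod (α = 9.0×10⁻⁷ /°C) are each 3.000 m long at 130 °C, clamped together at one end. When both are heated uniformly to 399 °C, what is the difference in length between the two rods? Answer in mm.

10.2 mm

ΔT = 269 K
gold: ΔL = 13.6×10⁻⁶ × 3.000 m × 269 = 1.0975×10⁻² m = 10.975 mm
Invar: ΔL = 9.0×10⁻⁷ × 3.000 m × 269 = 7.2630×10⁻⁴ m = 0.72630 mm
difference = 10.975 − 0.72630 = 10.2487 mm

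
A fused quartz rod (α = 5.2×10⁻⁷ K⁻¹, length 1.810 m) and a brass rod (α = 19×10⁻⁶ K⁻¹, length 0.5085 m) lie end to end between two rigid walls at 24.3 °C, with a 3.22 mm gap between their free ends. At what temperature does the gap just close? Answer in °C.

T = 328 °C

α₁L₁ = 9.412×10⁻⁷ m/K, α₂L₂ = 9.6615×10⁻⁶ m/K → total 1.06027×10⁻⁵ m/K
ΔT = g/(α₁L₁+α₂L₂) = 3.22×10⁻³ / 1.06027×10⁻⁵ = 303.70 K
T = 24.3 + 303.70 = 328.00 °C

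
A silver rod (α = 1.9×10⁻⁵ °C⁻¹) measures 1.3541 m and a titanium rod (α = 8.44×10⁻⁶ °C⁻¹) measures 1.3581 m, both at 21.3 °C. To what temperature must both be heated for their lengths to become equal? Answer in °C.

T = 301.7 °C

Equal length when α₁L₁ΔT − α₂L₂ΔT = L₂ − L₁ = 4.00×10⁻³ m
α₁L₁ = 2.57279×10⁻⁵, α₂L₂ = 1.1462364×10⁻⁵ → Δ(αL) = 1.4265536×10⁻⁵ m/K
ΔT = 4.00×10⁻³ / 1.4265536×10⁻⁵ = 280.396 K, so T = 21.3 + 280.396 = 301.696 °C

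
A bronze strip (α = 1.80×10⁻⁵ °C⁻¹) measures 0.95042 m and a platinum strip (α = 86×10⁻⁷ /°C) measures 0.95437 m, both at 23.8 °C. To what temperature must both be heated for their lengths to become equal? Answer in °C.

Equal length when α₁L₁ΔT − α₂L₂ΔT = L₂ − L₁ = 3.95×10⁻³ m
α₁L₁ = 1.710756×10⁻⁵, α₂L₂ = 8.207582×10⁻⁶ → Δ(αL) = 8.899978×10⁻⁶ m/K
ΔT = 3.95×10⁻³ / 8.899978×10⁻⁶ = 443.821 K, so T = 23.8 + 443.821 = 467.621 °C

T = 467.6 °C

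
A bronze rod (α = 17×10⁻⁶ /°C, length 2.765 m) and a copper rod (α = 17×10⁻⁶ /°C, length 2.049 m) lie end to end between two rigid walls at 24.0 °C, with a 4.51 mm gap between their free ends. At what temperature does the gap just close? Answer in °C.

α₁L₁ = 4.7005×10⁻⁵ m/K, α₂L₂ = 3.4833×10⁻⁵ m/K → total 8.1838×10⁻⁵ m/K
ΔT = g/(α₁L₁+α₂L₂) = 4.51×10⁻³ / 8.1838×10⁻⁵ = 55.109 K
T = 24.0 + 55.109 = 79.109 °C

T = 79.1 °C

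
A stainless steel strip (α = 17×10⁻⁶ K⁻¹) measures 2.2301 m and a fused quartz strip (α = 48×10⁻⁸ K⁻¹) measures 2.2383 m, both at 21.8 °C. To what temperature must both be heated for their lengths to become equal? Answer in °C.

T = 244.4 °C

L₁(1 + α₁ΔT) = L₂(1 + α₂ΔT) ⇒ ΔT = (L₂ − L₁)/(α₁L₁ − α₂L₂)
L₂ − L₁ = 2.2383 − 2.2301 = 8.20×10⁻³ m
α₁L₁ − α₂L₂ = 17×10⁻⁶×2.2301 − 48×10⁻⁸×2.2383 = 3.6837316×10⁻⁵ m/K
ΔT = 8.20×10⁻³ / 3.6837316×10⁻⁵ = 222.600 K
T = 21.8 + 222.600 = 244.400 °C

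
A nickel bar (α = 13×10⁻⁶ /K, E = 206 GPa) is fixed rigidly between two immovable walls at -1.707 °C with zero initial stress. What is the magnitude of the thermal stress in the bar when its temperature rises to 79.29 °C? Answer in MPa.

σ = 217 MPa

Fully constrained: the free strain ε = αΔT is blocked, so σ = Eε = EαΔT.
|ΔT| = 80.997 K
σ = 206×10⁹ × 13×10⁻⁶ × 80.997 = 2.17×10⁸ Pa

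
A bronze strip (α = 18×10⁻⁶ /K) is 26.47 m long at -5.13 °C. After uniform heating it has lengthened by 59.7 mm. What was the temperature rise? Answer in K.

ΔL = αL₀ΔT ⇒ ΔT = ΔL / (αL₀)
ΔT = 59.7×10⁻³ m / (18×10⁻⁶ × 26.47 m) = 125.30 K

ΔT = 125 K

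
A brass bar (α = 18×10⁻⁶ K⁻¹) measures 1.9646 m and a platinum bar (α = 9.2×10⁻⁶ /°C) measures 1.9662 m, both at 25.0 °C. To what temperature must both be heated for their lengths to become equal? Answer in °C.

Equal length when α₁L₁ΔT − α₂L₂ΔT = L₂ − L₁ = 1.60×10⁻³ m
α₁L₁ = 3.53628×10⁻⁵, α₂L₂ = 1.808904×10⁻⁵ → Δ(αL) = 1.727376×10⁻⁵ m/K
ΔT = 1.60×10⁻³ / 1.727376×10⁻⁵ = 92.626 K, so T = 25.0 + 92.626 = 117.626 °C

T = 117.6 °C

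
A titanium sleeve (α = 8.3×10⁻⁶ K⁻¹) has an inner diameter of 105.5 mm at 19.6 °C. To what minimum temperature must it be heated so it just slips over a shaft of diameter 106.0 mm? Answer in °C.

Required Δd = 106.0 − 105.5 = 0.5 mm
Δd = αd₀ΔT ⇒ ΔT = Δd/(αd₀) = 0.5 / (8.3×10⁻⁶ × 105.5) = 571.00 K
T_min = 19.6 + 571.00 = 590.60 °C

T = 591 °C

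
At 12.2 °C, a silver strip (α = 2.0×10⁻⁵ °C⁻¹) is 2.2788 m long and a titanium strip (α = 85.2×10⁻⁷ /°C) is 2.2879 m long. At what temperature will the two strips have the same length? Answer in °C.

L₁(1 + α₁ΔT) = L₂(1 + α₂ΔT) ⇒ ΔT = (L₂ − L₁)/(α₁L₁ − α₂L₂)
L₂ − L₁ = 2.2879 − 2.2788 = 9.10×10⁻³ m
α₁L₁ − α₂L₂ = 2.0×10⁻⁵×2.2788 − 85.2×10⁻⁷×2.2879 = 2.6083092×10⁻⁵ m/K
ΔT = 9.10×10⁻³ / 2.6083092×10⁻⁵ = 348.885 K
T = 12.2 + 348.885 = 361.085 °C

T = 361.1 °C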